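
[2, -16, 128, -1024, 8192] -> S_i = 2*-8^i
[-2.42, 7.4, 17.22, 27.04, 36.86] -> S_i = -2.42 + 9.82*i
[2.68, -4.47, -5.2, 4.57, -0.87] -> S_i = Random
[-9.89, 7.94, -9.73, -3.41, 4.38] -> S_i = Random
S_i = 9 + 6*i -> [9, 15, 21, 27, 33]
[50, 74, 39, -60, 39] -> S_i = Random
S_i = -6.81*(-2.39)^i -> [-6.81, 16.28, -38.9, 92.97, -222.2]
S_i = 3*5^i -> [3, 15, 75, 375, 1875]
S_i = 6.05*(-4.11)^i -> [6.05, -24.87, 102.2, -420.03, 1726.33]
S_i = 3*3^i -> [3, 9, 27, 81, 243]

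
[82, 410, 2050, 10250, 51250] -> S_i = 82*5^i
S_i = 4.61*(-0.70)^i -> [4.61, -3.23, 2.26, -1.58, 1.11]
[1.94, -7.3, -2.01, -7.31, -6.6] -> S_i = Random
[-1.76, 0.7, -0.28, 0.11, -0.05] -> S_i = -1.76*(-0.40)^i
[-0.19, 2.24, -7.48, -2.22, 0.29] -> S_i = Random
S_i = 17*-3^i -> [17, -51, 153, -459, 1377]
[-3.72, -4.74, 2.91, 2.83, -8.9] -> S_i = Random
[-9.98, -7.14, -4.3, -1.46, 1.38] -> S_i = -9.98 + 2.84*i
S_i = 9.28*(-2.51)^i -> [9.28, -23.29, 58.46, -146.75, 368.33]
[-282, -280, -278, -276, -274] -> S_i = -282 + 2*i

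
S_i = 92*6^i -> [92, 552, 3312, 19872, 119232]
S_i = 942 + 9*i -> [942, 951, 960, 969, 978]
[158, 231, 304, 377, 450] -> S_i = 158 + 73*i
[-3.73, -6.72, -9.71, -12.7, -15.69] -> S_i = -3.73 + -2.99*i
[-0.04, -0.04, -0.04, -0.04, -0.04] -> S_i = -0.04*1.01^i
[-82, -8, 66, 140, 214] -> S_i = -82 + 74*i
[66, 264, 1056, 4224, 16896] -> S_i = 66*4^i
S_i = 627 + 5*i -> [627, 632, 637, 642, 647]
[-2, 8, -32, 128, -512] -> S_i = -2*-4^i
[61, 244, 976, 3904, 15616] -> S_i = 61*4^i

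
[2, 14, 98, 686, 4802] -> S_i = 2*7^i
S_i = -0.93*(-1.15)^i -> [-0.93, 1.07, -1.23, 1.41, -1.63]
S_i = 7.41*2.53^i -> [7.41, 18.75, 47.43, 120.0, 303.6]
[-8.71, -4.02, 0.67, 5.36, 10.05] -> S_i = -8.71 + 4.69*i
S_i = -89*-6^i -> [-89, 534, -3204, 19224, -115344]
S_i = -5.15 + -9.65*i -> [-5.15, -14.8, -24.45, -34.1, -43.75]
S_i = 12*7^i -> [12, 84, 588, 4116, 28812]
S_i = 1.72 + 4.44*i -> [1.72, 6.16, 10.6, 15.04, 19.48]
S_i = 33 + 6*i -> [33, 39, 45, 51, 57]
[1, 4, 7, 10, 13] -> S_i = 1 + 3*i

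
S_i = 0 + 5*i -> [0, 5, 10, 15, 20]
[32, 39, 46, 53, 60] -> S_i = 32 + 7*i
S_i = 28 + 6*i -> [28, 34, 40, 46, 52]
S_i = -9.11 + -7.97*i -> [-9.11, -17.08, -25.05, -33.02, -40.99]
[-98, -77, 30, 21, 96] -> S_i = Random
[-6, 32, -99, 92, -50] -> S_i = Random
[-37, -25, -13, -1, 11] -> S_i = -37 + 12*i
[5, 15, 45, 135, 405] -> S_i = 5*3^i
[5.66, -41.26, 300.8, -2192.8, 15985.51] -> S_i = 5.66*(-7.29)^i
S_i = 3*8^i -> [3, 24, 192, 1536, 12288]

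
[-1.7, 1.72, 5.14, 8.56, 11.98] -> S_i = -1.70 + 3.42*i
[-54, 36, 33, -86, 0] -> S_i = Random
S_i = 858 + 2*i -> [858, 860, 862, 864, 866]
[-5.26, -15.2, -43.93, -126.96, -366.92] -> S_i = -5.26*2.89^i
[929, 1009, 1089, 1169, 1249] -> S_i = 929 + 80*i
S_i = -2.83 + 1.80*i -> [-2.83, -1.03, 0.77, 2.57, 4.37]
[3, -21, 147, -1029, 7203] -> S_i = 3*-7^i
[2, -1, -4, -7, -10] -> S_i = 2 + -3*i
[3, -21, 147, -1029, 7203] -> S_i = 3*-7^i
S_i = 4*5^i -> [4, 20, 100, 500, 2500]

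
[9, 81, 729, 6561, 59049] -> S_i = 9*9^i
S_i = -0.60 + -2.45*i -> [-0.6, -3.05, -5.5, -7.95, -10.4]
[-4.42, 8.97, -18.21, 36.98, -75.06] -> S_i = -4.42*(-2.03)^i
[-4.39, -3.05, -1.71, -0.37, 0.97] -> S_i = -4.39 + 1.34*i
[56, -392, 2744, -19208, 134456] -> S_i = 56*-7^i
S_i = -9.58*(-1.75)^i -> [-9.58, 16.76, -29.34, 51.34, -89.85]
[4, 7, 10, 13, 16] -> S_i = 4 + 3*i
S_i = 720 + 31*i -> [720, 751, 782, 813, 844]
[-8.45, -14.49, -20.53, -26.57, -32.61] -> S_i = -8.45 + -6.04*i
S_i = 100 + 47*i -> [100, 147, 194, 241, 288]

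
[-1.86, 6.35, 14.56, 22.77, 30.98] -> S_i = -1.86 + 8.21*i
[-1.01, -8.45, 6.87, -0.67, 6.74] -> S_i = Random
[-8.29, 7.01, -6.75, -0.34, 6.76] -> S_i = Random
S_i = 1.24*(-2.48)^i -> [1.24, -3.08, 7.63, -18.91, 46.91]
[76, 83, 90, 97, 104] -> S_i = 76 + 7*i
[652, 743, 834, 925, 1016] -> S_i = 652 + 91*i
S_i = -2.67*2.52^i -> [-2.67, -6.73, -16.96, -42.73, -107.67]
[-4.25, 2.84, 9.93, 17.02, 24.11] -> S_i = -4.25 + 7.09*i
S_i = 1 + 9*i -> [1, 10, 19, 28, 37]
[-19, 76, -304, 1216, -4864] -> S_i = -19*-4^i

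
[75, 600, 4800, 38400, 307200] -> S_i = 75*8^i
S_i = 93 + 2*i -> [93, 95, 97, 99, 101]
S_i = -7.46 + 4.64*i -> [-7.46, -2.82, 1.82, 6.46, 11.1]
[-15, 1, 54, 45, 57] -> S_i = Random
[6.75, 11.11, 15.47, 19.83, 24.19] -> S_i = 6.75 + 4.36*i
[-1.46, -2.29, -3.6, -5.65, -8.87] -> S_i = -1.46*1.57^i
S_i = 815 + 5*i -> [815, 820, 825, 830, 835]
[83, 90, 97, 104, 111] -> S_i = 83 + 7*i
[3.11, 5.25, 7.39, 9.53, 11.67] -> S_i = 3.11 + 2.14*i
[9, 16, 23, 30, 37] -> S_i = 9 + 7*i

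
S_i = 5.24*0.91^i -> [5.24, 4.77, 4.34, 3.95, 3.59]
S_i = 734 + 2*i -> [734, 736, 738, 740, 742]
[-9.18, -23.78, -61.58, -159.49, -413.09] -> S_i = -9.18*2.59^i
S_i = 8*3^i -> [8, 24, 72, 216, 648]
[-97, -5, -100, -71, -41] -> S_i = Random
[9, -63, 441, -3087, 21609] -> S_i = 9*-7^i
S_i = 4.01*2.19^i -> [4.01, 8.78, 19.23, 42.12, 92.24]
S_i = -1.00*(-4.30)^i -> [-1.0, 4.3, -18.49, 79.51, -341.88]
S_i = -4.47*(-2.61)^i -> [-4.47, 11.67, -30.45, 79.47, -207.43]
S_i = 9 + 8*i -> [9, 17, 25, 33, 41]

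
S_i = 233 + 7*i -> [233, 240, 247, 254, 261]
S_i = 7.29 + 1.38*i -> [7.29, 8.67, 10.05, 11.43, 12.81]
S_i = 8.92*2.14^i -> [8.92, 19.09, 40.85, 87.42, 187.08]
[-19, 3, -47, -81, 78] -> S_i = Random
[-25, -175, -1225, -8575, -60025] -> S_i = -25*7^i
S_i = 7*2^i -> [7, 14, 28, 56, 112]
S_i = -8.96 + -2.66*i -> [-8.96, -11.62, -14.28, -16.94, -19.6]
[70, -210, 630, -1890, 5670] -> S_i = 70*-3^i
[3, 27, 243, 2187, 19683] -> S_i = 3*9^i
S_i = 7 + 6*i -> [7, 13, 19, 25, 31]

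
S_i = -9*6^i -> [-9, -54, -324, -1944, -11664]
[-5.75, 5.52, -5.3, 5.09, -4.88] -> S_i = -5.75*(-0.96)^i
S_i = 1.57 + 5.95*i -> [1.57, 7.52, 13.47, 19.42, 25.37]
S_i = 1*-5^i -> [1, -5, 25, -125, 625]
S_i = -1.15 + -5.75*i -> [-1.15, -6.9, -12.65, -18.4, -24.15]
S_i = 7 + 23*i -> [7, 30, 53, 76, 99]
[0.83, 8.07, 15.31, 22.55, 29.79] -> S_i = 0.83 + 7.24*i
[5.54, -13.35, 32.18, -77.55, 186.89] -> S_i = 5.54*(-2.41)^i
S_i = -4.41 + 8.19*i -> [-4.41, 3.78, 11.97, 20.16, 28.35]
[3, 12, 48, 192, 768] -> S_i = 3*4^i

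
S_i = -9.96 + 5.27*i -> [-9.96, -4.69, 0.58, 5.85, 11.12]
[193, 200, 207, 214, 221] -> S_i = 193 + 7*i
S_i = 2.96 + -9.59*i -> [2.96, -6.63, -16.22, -25.81, -35.4]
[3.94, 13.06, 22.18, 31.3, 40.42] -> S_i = 3.94 + 9.12*i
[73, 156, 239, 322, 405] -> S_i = 73 + 83*i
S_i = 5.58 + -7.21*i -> [5.58, -1.63, -8.84, -16.05, -23.26]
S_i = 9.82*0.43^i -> [9.82, 4.22, 1.82, 0.78, 0.34]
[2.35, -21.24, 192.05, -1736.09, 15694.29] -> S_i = 2.35*(-9.04)^i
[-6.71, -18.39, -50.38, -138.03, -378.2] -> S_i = -6.71*2.74^i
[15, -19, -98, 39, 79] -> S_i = Random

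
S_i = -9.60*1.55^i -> [-9.6, -14.88, -23.06, -35.75, -55.41]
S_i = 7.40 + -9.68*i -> [7.4, -2.28, -11.96, -21.64, -31.32]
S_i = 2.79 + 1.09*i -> [2.79, 3.88, 4.97, 6.06, 7.15]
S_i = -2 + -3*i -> [-2, -5, -8, -11, -14]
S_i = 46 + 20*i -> [46, 66, 86, 106, 126]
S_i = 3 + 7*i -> [3, 10, 17, 24, 31]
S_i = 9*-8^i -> [9, -72, 576, -4608, 36864]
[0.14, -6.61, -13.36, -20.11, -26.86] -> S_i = 0.14 + -6.75*i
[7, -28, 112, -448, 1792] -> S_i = 7*-4^i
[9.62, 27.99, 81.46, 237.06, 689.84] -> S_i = 9.62*2.91^i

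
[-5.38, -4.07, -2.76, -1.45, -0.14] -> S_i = -5.38 + 1.31*i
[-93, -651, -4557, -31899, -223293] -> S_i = -93*7^i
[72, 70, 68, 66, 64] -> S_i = 72 + -2*i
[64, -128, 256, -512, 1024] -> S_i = 64*-2^i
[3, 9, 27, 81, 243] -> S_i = 3*3^i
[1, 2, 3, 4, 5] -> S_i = 1 + 1*i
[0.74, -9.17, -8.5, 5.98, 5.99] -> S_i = Random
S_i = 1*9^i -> [1, 9, 81, 729, 6561]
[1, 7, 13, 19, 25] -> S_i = 1 + 6*i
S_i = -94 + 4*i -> [-94, -90, -86, -82, -78]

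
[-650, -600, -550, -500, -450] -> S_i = -650 + 50*i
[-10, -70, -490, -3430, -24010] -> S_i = -10*7^i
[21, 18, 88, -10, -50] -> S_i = Random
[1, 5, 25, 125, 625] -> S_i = 1*5^i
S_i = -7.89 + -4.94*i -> [-7.89, -12.83, -17.77, -22.71, -27.65]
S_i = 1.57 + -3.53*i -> [1.57, -1.96, -5.49, -9.02, -12.55]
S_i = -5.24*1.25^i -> [-5.24, -6.55, -8.19, -10.23, -12.79]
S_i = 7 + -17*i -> [7, -10, -27, -44, -61]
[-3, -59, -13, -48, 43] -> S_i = Random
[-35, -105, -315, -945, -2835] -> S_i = -35*3^i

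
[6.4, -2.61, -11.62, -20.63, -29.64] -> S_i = 6.40 + -9.01*i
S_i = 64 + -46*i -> [64, 18, -28, -74, -120]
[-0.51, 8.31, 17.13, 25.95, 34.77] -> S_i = -0.51 + 8.82*i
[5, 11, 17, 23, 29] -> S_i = 5 + 6*i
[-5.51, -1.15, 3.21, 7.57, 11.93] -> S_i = -5.51 + 4.36*i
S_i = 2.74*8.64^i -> [2.74, 23.67, 204.54, 1767.22, 15268.82]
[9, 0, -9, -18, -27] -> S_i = 9 + -9*i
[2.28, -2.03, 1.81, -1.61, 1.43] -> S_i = 2.28*(-0.89)^i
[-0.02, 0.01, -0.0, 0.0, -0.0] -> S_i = -0.02*(-0.26)^i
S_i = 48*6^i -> [48, 288, 1728, 10368, 62208]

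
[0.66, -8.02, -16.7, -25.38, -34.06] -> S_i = 0.66 + -8.68*i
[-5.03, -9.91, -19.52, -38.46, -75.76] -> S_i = -5.03*1.97^i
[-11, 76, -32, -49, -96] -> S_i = Random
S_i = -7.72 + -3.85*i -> [-7.72, -11.57, -15.42, -19.27, -23.12]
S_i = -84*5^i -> [-84, -420, -2100, -10500, -52500]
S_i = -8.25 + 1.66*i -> [-8.25, -6.59, -4.93, -3.27, -1.61]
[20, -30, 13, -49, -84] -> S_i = Random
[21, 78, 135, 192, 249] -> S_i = 21 + 57*i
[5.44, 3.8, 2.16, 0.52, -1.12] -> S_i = 5.44 + -1.64*i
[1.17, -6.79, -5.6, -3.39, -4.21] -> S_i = Random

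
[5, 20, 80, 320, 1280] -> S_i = 5*4^i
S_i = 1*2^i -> [1, 2, 4, 8, 16]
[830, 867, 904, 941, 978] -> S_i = 830 + 37*i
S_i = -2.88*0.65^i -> [-2.88, -1.87, -1.22, -0.79, -0.51]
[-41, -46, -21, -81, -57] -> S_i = Random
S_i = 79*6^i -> [79, 474, 2844, 17064, 102384]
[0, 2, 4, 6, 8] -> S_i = 0 + 2*i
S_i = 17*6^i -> [17, 102, 612, 3672, 22032]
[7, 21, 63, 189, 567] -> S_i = 7*3^i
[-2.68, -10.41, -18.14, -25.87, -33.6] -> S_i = -2.68 + -7.73*i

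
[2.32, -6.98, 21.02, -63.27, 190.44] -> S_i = 2.32*(-3.01)^i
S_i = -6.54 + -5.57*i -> [-6.54, -12.11, -17.68, -23.25, -28.82]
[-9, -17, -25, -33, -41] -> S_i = -9 + -8*i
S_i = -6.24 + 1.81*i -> [-6.24, -4.43, -2.62, -0.81, 1.0]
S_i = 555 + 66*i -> [555, 621, 687, 753, 819]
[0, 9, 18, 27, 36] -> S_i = 0 + 9*i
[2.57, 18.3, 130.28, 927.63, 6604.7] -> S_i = 2.57*7.12^i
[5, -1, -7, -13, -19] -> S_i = 5 + -6*i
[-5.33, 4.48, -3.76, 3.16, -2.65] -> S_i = -5.33*(-0.84)^i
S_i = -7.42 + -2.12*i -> [-7.42, -9.54, -11.66, -13.78, -15.9]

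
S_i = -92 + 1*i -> [-92, -91, -90, -89, -88]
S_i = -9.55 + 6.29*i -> [-9.55, -3.26, 3.03, 9.32, 15.61]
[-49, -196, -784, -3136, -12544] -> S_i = -49*4^i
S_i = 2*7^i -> [2, 14, 98, 686, 4802]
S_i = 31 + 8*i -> [31, 39, 47, 55, 63]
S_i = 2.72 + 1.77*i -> [2.72, 4.49, 6.26, 8.03, 9.8]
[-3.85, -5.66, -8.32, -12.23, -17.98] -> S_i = -3.85*1.47^i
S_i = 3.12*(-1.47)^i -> [3.12, -4.59, 6.74, -9.91, 14.57]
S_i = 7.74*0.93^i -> [7.74, 7.2, 6.69, 6.23, 5.79]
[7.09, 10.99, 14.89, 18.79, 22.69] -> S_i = 7.09 + 3.90*i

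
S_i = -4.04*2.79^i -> [-4.04, -11.27, -31.45, -87.74, -244.79]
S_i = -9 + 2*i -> [-9, -7, -5, -3, -1]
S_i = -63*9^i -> [-63, -567, -5103, -45927, -413343]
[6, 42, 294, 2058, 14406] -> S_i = 6*7^i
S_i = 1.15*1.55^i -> [1.15, 1.78, 2.76, 4.28, 6.64]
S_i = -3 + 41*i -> [-3, 38, 79, 120, 161]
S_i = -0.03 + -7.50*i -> [-0.03, -7.53, -15.03, -22.53, -30.03]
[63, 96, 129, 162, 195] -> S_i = 63 + 33*i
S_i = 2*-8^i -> [2, -16, 128, -1024, 8192]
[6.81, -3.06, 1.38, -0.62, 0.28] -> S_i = 6.81*(-0.45)^i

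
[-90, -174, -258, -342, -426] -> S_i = -90 + -84*i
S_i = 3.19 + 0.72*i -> [3.19, 3.91, 4.63, 5.35, 6.07]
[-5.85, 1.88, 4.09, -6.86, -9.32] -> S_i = Random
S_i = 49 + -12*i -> [49, 37, 25, 13, 1]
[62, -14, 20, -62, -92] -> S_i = Random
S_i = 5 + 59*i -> [5, 64, 123, 182, 241]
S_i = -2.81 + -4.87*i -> [-2.81, -7.68, -12.55, -17.42, -22.29]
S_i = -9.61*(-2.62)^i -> [-9.61, 25.18, -65.97, 172.83, -452.82]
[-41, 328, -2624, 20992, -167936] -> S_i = -41*-8^i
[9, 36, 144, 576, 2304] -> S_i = 9*4^i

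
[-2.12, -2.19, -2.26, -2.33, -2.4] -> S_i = -2.12 + -0.07*i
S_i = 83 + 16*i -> [83, 99, 115, 131, 147]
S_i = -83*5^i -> [-83, -415, -2075, -10375, -51875]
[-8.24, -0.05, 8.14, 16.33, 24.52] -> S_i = -8.24 + 8.19*i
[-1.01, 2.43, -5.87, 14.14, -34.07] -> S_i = -1.01*(-2.41)^i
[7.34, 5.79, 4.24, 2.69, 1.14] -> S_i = 7.34 + -1.55*i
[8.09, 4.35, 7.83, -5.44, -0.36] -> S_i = Random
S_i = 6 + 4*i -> [6, 10, 14, 18, 22]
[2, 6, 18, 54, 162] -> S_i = 2*3^i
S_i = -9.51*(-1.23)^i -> [-9.51, 11.7, -14.39, 17.7, -21.77]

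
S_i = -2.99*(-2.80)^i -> [-2.99, 8.37, -23.44, 65.64, -183.78]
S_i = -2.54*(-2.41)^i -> [-2.54, 6.12, -14.75, 35.55, -85.68]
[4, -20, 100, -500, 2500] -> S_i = 4*-5^i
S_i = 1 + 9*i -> [1, 10, 19, 28, 37]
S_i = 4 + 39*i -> [4, 43, 82, 121, 160]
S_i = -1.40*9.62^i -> [-1.4, -13.47, -129.56, -1246.39, -11990.25]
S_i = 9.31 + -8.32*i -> [9.31, 0.99, -7.33, -15.65, -23.97]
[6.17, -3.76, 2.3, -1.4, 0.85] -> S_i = 6.17*(-0.61)^i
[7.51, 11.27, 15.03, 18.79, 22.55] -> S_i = 7.51 + 3.76*i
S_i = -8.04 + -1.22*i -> [-8.04, -9.26, -10.48, -11.7, -12.92]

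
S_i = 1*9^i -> [1, 9, 81, 729, 6561]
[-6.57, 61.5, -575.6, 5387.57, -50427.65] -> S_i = -6.57*(-9.36)^i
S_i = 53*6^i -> [53, 318, 1908, 11448, 68688]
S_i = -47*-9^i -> [-47, 423, -3807, 34263, -308367]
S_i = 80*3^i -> [80, 240, 720, 2160, 6480]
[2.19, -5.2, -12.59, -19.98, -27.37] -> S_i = 2.19 + -7.39*i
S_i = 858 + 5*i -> [858, 863, 868, 873, 878]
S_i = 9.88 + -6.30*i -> [9.88, 3.58, -2.72, -9.02, -15.32]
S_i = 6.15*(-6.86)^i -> [6.15, -42.19, 289.42, -1985.4, 13619.83]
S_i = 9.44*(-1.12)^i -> [9.44, -10.57, 11.84, -13.26, 14.85]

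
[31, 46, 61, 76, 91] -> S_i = 31 + 15*i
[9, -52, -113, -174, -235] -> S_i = 9 + -61*i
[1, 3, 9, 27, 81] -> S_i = 1*3^i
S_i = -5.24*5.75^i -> [-5.24, -30.13, -173.25, -996.17, -5728.0]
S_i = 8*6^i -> [8, 48, 288, 1728, 10368]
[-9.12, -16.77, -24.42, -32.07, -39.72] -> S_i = -9.12 + -7.65*i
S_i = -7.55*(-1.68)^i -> [-7.55, 12.68, -21.31, 35.8, -60.14]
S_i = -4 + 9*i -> [-4, 5, 14, 23, 32]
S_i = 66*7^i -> [66, 462, 3234, 22638, 158466]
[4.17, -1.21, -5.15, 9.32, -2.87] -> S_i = Random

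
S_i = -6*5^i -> [-6, -30, -150, -750, -3750]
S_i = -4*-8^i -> [-4, 32, -256, 2048, -16384]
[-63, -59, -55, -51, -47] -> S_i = -63 + 4*i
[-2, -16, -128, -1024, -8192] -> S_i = -2*8^i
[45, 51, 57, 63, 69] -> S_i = 45 + 6*i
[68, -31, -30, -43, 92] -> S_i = Random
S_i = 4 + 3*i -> [4, 7, 10, 13, 16]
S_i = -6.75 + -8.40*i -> [-6.75, -15.15, -23.55, -31.95, -40.35]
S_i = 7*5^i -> [7, 35, 175, 875, 4375]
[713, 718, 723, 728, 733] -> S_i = 713 + 5*i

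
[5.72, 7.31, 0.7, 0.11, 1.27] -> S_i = Random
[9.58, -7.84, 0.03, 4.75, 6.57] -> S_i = Random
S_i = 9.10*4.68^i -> [9.1, 42.59, 199.31, 932.78, 4365.41]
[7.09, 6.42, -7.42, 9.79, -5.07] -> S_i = Random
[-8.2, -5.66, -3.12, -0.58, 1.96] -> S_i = -8.20 + 2.54*i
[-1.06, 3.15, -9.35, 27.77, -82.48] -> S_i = -1.06*(-2.97)^i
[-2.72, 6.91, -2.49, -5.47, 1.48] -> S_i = Random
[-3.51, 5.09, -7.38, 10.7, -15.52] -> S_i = -3.51*(-1.45)^i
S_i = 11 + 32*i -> [11, 43, 75, 107, 139]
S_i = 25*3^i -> [25, 75, 225, 675, 2025]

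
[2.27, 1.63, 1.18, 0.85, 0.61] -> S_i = 2.27*0.72^i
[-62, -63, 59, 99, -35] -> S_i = Random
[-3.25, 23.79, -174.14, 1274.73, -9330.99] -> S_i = -3.25*(-7.32)^i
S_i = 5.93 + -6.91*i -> [5.93, -0.98, -7.89, -14.8, -21.71]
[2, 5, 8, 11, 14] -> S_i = 2 + 3*i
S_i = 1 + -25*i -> [1, -24, -49, -74, -99]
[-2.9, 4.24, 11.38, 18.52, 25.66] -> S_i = -2.90 + 7.14*i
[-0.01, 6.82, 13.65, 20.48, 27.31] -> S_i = -0.01 + 6.83*i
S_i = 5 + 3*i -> [5, 8, 11, 14, 17]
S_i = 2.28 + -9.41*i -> [2.28, -7.13, -16.54, -25.95, -35.36]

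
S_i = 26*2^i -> [26, 52, 104, 208, 416]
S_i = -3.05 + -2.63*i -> [-3.05, -5.68, -8.31, -10.94, -13.57]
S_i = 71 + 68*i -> [71, 139, 207, 275, 343]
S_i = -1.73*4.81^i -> [-1.73, -8.32, -40.03, -192.52, -926.03]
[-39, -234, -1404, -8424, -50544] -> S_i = -39*6^i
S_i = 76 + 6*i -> [76, 82, 88, 94, 100]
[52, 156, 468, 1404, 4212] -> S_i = 52*3^i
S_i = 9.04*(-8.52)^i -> [9.04, -77.02, 656.22, -5590.97, 47635.07]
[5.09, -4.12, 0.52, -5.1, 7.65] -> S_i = Random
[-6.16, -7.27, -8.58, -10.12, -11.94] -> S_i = -6.16*1.18^i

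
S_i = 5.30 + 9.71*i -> [5.3, 15.01, 24.72, 34.43, 44.14]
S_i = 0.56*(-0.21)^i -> [0.56, -0.12, 0.02, -0.01, 0.0]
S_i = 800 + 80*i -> [800, 880, 960, 1040, 1120]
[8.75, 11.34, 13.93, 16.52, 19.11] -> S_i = 8.75 + 2.59*i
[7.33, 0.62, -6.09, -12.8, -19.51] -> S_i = 7.33 + -6.71*i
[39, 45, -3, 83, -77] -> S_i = Random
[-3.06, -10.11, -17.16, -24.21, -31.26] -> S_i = -3.06 + -7.05*i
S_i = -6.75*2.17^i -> [-6.75, -14.65, -31.79, -68.97, -149.67]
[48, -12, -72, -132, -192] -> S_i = 48 + -60*i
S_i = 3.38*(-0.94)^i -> [3.38, -3.18, 2.99, -2.81, 2.64]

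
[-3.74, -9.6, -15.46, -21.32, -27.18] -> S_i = -3.74 + -5.86*i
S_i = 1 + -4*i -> [1, -3, -7, -11, -15]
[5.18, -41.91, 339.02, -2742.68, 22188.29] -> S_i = 5.18*(-8.09)^i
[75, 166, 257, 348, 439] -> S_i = 75 + 91*i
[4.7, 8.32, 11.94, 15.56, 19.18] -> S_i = 4.70 + 3.62*i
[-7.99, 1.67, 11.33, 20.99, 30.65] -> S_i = -7.99 + 9.66*i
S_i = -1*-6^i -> [-1, 6, -36, 216, -1296]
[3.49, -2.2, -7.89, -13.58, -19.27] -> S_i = 3.49 + -5.69*i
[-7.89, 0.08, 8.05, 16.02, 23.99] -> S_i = -7.89 + 7.97*i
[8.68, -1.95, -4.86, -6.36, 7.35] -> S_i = Random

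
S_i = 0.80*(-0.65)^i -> [0.8, -0.52, 0.34, -0.22, 0.14]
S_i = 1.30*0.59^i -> [1.3, 0.77, 0.45, 0.27, 0.16]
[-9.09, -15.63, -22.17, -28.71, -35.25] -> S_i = -9.09 + -6.54*i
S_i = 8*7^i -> [8, 56, 392, 2744, 19208]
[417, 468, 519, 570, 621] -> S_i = 417 + 51*i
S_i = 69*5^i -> [69, 345, 1725, 8625, 43125]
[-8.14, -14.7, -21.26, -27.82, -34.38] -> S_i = -8.14 + -6.56*i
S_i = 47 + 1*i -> [47, 48, 49, 50, 51]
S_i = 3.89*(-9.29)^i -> [3.89, -36.14, 335.72, -3118.87, 28974.27]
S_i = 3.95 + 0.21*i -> [3.95, 4.16, 4.37, 4.58, 4.79]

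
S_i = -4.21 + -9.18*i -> [-4.21, -13.39, -22.57, -31.75, -40.93]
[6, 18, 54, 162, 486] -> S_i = 6*3^i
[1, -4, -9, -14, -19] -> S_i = 1 + -5*i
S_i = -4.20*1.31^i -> [-4.2, -5.5, -7.21, -9.44, -12.37]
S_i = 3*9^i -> [3, 27, 243, 2187, 19683]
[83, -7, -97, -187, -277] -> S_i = 83 + -90*i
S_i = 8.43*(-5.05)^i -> [8.43, -42.57, 214.99, -1085.68, 5482.68]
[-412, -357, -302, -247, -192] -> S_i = -412 + 55*i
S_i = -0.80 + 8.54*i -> [-0.8, 7.74, 16.28, 24.82, 33.36]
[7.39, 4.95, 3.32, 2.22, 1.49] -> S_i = 7.39*0.67^i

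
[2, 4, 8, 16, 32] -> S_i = 2*2^i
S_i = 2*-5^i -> [2, -10, 50, -250, 1250]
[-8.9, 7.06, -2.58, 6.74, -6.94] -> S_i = Random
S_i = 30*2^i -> [30, 60, 120, 240, 480]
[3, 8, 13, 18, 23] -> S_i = 3 + 5*i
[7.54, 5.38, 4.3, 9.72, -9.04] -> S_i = Random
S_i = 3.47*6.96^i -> [3.47, 24.15, 168.09, 1169.92, 8142.66]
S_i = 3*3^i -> [3, 9, 27, 81, 243]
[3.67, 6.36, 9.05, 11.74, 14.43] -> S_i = 3.67 + 2.69*i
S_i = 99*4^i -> [99, 396, 1584, 6336, 25344]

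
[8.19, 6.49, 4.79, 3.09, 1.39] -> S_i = 8.19 + -1.70*i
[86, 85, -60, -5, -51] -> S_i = Random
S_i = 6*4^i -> [6, 24, 96, 384, 1536]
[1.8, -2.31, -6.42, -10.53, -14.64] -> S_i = 1.80 + -4.11*i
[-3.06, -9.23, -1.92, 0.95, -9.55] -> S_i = Random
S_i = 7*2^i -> [7, 14, 28, 56, 112]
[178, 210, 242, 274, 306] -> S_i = 178 + 32*i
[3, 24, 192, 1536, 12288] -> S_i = 3*8^i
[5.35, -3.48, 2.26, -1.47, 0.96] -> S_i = 5.35*(-0.65)^i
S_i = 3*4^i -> [3, 12, 48, 192, 768]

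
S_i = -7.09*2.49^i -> [-7.09, -17.65, -43.96, -109.46, -272.55]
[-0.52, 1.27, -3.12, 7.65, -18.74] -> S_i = -0.52*(-2.45)^i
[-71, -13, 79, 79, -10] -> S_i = Random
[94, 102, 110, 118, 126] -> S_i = 94 + 8*i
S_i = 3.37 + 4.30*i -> [3.37, 7.67, 11.97, 16.27, 20.57]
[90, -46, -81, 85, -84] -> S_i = Random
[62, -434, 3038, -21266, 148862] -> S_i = 62*-7^i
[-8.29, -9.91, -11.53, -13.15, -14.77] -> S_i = -8.29 + -1.62*i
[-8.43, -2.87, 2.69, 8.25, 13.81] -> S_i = -8.43 + 5.56*i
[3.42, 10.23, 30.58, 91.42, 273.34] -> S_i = 3.42*2.99^i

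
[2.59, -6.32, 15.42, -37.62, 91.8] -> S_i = 2.59*(-2.44)^i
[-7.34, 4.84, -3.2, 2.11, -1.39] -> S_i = -7.34*(-0.66)^i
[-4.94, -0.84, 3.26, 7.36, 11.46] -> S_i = -4.94 + 4.10*i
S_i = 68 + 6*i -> [68, 74, 80, 86, 92]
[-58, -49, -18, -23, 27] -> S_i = Random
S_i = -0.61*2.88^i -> [-0.61, -1.76, -5.06, -14.57, -41.97]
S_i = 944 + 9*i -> [944, 953, 962, 971, 980]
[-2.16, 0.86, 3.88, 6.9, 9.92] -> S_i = -2.16 + 3.02*i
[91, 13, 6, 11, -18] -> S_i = Random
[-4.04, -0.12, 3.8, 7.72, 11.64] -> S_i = -4.04 + 3.92*i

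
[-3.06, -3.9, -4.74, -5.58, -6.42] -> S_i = -3.06 + -0.84*i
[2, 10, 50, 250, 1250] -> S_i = 2*5^i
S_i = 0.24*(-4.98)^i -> [0.24, -1.2, 5.95, -29.64, 147.61]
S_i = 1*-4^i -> [1, -4, 16, -64, 256]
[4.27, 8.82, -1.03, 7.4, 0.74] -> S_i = Random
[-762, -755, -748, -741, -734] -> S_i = -762 + 7*i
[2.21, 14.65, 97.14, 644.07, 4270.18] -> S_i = 2.21*6.63^i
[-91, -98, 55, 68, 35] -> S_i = Random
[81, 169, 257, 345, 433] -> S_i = 81 + 88*i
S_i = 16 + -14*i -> [16, 2, -12, -26, -40]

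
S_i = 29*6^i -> [29, 174, 1044, 6264, 37584]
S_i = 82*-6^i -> [82, -492, 2952, -17712, 106272]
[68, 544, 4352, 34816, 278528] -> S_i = 68*8^i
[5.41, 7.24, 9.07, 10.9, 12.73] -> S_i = 5.41 + 1.83*i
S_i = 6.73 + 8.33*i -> [6.73, 15.06, 23.39, 31.72, 40.05]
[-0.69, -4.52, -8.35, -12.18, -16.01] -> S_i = -0.69 + -3.83*i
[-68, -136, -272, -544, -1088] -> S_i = -68*2^i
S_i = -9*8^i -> [-9, -72, -576, -4608, -36864]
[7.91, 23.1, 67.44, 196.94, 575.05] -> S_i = 7.91*2.92^i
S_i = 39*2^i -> [39, 78, 156, 312, 624]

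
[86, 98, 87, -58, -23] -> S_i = Random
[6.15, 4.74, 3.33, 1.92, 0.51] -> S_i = 6.15 + -1.41*i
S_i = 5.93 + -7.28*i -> [5.93, -1.35, -8.63, -15.91, -23.19]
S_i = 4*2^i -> [4, 8, 16, 32, 64]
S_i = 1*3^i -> [1, 3, 9, 27, 81]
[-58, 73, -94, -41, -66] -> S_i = Random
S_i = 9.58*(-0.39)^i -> [9.58, -3.74, 1.46, -0.57, 0.22]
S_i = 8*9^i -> [8, 72, 648, 5832, 52488]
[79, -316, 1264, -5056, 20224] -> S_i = 79*-4^i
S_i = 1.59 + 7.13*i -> [1.59, 8.72, 15.85, 22.98, 30.11]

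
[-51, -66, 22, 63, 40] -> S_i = Random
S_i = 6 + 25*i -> [6, 31, 56, 81, 106]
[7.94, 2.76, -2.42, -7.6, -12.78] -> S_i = 7.94 + -5.18*i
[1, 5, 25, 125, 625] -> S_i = 1*5^i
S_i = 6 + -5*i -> [6, 1, -4, -9, -14]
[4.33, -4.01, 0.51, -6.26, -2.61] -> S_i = Random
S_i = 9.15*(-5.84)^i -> [9.15, -53.44, 312.07, -1822.47, 10643.21]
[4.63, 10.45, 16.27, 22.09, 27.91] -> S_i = 4.63 + 5.82*i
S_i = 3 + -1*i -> [3, 2, 1, 0, -1]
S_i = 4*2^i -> [4, 8, 16, 32, 64]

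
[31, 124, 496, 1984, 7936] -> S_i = 31*4^i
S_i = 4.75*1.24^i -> [4.75, 5.89, 7.3, 9.06, 11.23]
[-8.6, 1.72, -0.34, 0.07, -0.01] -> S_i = -8.60*(-0.20)^i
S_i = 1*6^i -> [1, 6, 36, 216, 1296]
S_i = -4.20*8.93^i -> [-4.2, -37.51, -334.93, -2990.91, -26708.85]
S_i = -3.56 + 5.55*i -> [-3.56, 1.99, 7.54, 13.09, 18.64]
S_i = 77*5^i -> [77, 385, 1925, 9625, 48125]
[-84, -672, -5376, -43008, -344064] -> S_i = -84*8^i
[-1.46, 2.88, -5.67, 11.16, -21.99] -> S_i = -1.46*(-1.97)^i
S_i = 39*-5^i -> [39, -195, 975, -4875, 24375]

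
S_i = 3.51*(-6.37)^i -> [3.51, -22.36, 142.42, -907.25, 5779.16]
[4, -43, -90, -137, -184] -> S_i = 4 + -47*i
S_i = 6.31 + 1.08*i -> [6.31, 7.39, 8.47, 9.55, 10.63]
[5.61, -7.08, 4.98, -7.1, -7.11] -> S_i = Random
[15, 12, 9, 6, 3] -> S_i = 15 + -3*i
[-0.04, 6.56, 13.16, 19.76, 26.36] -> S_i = -0.04 + 6.60*i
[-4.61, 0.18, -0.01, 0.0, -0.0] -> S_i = -4.61*(-0.04)^i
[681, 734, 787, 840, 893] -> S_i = 681 + 53*i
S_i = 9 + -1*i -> [9, 8, 7, 6, 5]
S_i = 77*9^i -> [77, 693, 6237, 56133, 505197]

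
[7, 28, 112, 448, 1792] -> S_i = 7*4^i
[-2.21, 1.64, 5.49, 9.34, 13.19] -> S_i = -2.21 + 3.85*i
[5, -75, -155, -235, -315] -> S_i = 5 + -80*i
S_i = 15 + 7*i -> [15, 22, 29, 36, 43]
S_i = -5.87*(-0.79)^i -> [-5.87, 4.64, -3.66, 2.89, -2.29]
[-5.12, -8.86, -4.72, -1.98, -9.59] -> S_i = Random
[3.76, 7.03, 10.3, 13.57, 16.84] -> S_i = 3.76 + 3.27*i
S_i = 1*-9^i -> [1, -9, 81, -729, 6561]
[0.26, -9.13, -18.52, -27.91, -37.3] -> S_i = 0.26 + -9.39*i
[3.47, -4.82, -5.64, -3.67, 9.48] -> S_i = Random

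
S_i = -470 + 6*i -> [-470, -464, -458, -452, -446]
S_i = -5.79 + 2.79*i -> [-5.79, -3.0, -0.21, 2.58, 5.37]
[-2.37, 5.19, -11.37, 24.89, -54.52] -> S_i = -2.37*(-2.19)^i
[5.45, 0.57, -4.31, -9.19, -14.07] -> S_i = 5.45 + -4.88*i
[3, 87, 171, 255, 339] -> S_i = 3 + 84*i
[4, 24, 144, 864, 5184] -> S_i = 4*6^i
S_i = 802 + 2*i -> [802, 804, 806, 808, 810]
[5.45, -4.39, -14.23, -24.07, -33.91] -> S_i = 5.45 + -9.84*i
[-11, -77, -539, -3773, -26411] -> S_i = -11*7^i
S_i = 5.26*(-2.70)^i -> [5.26, -14.2, 38.35, -103.53, 279.54]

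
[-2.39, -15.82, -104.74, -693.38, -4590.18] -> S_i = -2.39*6.62^i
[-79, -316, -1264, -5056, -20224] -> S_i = -79*4^i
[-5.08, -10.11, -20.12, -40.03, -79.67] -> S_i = -5.08*1.99^i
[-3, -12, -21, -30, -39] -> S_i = -3 + -9*i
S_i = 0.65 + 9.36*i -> [0.65, 10.01, 19.37, 28.73, 38.09]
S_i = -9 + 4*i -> [-9, -5, -1, 3, 7]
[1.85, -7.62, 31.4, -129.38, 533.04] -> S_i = 1.85*(-4.12)^i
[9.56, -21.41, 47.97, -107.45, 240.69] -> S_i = 9.56*(-2.24)^i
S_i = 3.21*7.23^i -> [3.21, 23.21, 167.8, 1213.17, 8771.18]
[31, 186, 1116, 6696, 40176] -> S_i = 31*6^i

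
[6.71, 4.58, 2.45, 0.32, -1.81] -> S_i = 6.71 + -2.13*i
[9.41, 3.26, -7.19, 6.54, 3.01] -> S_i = Random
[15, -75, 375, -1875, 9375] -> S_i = 15*-5^i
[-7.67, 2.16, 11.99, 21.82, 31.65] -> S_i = -7.67 + 9.83*i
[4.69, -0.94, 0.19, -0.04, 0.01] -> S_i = 4.69*(-0.20)^i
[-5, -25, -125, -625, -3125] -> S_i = -5*5^i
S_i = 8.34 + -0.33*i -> [8.34, 8.01, 7.68, 7.35, 7.02]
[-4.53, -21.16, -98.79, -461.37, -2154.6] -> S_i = -4.53*4.67^i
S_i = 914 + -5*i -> [914, 909, 904, 899, 894]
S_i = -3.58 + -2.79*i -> [-3.58, -6.37, -9.16, -11.95, -14.74]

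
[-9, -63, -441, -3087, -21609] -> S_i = -9*7^i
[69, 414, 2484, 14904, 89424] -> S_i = 69*6^i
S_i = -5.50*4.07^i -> [-5.5, -22.38, -91.11, -370.81, -1509.18]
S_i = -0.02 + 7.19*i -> [-0.02, 7.17, 14.36, 21.55, 28.74]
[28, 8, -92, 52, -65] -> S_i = Random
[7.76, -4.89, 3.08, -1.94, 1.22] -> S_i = 7.76*(-0.63)^i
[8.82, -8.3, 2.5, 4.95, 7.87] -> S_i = Random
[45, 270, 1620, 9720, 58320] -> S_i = 45*6^i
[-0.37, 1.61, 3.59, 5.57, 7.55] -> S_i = -0.37 + 1.98*i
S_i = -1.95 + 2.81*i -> [-1.95, 0.86, 3.67, 6.48, 9.29]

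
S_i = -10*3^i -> [-10, -30, -90, -270, -810]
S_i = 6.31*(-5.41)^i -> [6.31, -34.14, 184.68, -999.13, 5405.28]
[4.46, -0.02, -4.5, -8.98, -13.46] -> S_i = 4.46 + -4.48*i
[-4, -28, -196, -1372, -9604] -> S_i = -4*7^i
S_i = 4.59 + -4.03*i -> [4.59, 0.56, -3.47, -7.5, -11.53]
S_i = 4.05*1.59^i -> [4.05, 6.44, 10.24, 16.28, 25.88]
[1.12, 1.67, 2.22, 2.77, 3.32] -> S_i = 1.12 + 0.55*i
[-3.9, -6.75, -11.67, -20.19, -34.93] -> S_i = -3.90*1.73^i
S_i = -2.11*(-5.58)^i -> [-2.11, 11.77, -65.7, 366.59, -2045.59]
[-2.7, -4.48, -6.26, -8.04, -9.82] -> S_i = -2.70 + -1.78*i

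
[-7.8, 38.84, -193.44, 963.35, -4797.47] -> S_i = -7.80*(-4.98)^i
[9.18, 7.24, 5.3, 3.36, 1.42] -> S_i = 9.18 + -1.94*i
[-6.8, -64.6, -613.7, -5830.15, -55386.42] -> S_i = -6.80*9.50^i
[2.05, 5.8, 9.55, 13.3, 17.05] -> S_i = 2.05 + 3.75*i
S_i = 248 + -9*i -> [248, 239, 230, 221, 212]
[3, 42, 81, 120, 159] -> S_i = 3 + 39*i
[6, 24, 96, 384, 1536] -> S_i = 6*4^i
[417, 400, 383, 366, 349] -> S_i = 417 + -17*i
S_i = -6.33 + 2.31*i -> [-6.33, -4.02, -1.71, 0.6, 2.91]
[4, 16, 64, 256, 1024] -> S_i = 4*4^i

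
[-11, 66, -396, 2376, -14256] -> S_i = -11*-6^i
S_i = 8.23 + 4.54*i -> [8.23, 12.77, 17.31, 21.85, 26.39]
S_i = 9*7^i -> [9, 63, 441, 3087, 21609]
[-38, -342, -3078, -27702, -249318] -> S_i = -38*9^i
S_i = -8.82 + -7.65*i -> [-8.82, -16.47, -24.12, -31.77, -39.42]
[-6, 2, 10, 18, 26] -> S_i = -6 + 8*i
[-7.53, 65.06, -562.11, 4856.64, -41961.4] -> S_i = -7.53*(-8.64)^i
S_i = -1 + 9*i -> [-1, 8, 17, 26, 35]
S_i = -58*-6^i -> [-58, 348, -2088, 12528, -75168]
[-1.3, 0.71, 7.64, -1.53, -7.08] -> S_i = Random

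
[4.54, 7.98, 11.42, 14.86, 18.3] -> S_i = 4.54 + 3.44*i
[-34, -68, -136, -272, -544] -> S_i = -34*2^i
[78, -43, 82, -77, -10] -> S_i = Random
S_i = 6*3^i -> [6, 18, 54, 162, 486]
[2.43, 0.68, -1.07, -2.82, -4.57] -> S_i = 2.43 + -1.75*i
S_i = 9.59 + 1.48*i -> [9.59, 11.07, 12.55, 14.03, 15.51]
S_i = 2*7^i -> [2, 14, 98, 686, 4802]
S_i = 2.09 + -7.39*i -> [2.09, -5.3, -12.69, -20.08, -27.47]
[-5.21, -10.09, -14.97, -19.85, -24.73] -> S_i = -5.21 + -4.88*i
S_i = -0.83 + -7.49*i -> [-0.83, -8.32, -15.81, -23.3, -30.79]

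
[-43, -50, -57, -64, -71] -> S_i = -43 + -7*i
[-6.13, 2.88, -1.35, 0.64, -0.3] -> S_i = -6.13*(-0.47)^i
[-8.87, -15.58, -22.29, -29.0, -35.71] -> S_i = -8.87 + -6.71*i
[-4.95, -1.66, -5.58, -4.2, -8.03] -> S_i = Random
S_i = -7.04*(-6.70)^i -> [-7.04, 47.17, -316.03, 2117.37, -14186.39]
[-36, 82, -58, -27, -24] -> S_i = Random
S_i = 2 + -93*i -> [2, -91, -184, -277, -370]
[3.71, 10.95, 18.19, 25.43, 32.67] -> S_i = 3.71 + 7.24*i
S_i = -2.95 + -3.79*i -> [-2.95, -6.74, -10.53, -14.32, -18.11]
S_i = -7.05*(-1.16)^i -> [-7.05, 8.18, -9.49, 11.0, -12.77]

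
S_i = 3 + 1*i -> [3, 4, 5, 6, 7]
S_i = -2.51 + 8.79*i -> [-2.51, 6.28, 15.07, 23.86, 32.65]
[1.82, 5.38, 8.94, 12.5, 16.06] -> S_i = 1.82 + 3.56*i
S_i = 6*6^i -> [6, 36, 216, 1296, 7776]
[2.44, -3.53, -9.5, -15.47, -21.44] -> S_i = 2.44 + -5.97*i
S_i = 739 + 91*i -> [739, 830, 921, 1012, 1103]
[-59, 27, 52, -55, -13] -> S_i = Random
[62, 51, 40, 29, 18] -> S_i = 62 + -11*i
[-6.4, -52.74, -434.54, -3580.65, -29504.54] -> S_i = -6.40*8.24^i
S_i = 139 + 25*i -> [139, 164, 189, 214, 239]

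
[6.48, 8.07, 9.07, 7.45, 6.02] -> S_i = Random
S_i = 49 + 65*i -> [49, 114, 179, 244, 309]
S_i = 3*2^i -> [3, 6, 12, 24, 48]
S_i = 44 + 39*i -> [44, 83, 122, 161, 200]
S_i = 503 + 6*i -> [503, 509, 515, 521, 527]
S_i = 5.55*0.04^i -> [5.55, 0.22, 0.01, 0.0, 0.0]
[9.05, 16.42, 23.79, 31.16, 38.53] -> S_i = 9.05 + 7.37*i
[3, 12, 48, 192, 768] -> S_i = 3*4^i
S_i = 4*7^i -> [4, 28, 196, 1372, 9604]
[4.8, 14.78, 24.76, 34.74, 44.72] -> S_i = 4.80 + 9.98*i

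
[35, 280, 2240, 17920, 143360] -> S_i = 35*8^i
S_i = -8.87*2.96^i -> [-8.87, -26.26, -77.72, -230.04, -680.91]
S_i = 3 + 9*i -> [3, 12, 21, 30, 39]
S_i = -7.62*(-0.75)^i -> [-7.62, 5.72, -4.29, 3.21, -2.41]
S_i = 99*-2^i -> [99, -198, 396, -792, 1584]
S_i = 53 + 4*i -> [53, 57, 61, 65, 69]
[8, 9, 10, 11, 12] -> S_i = 8 + 1*i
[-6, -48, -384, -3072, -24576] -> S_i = -6*8^i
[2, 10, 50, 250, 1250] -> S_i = 2*5^i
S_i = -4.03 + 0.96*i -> [-4.03, -3.07, -2.11, -1.15, -0.19]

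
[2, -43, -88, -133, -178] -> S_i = 2 + -45*i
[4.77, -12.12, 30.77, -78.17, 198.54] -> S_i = 4.77*(-2.54)^i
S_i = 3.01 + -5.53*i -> [3.01, -2.52, -8.05, -13.58, -19.11]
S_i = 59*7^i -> [59, 413, 2891, 20237, 141659]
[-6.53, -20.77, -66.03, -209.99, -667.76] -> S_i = -6.53*3.18^i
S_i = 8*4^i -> [8, 32, 128, 512, 2048]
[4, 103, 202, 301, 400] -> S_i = 4 + 99*i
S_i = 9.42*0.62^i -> [9.42, 5.84, 3.62, 2.25, 1.39]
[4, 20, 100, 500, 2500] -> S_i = 4*5^i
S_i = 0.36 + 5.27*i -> [0.36, 5.63, 10.9, 16.17, 21.44]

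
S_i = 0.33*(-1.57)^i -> [0.33, -0.52, 0.81, -1.28, 2.0]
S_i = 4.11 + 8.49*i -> [4.11, 12.6, 21.09, 29.58, 38.07]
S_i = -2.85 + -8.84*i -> [-2.85, -11.69, -20.53, -29.37, -38.21]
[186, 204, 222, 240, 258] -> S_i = 186 + 18*i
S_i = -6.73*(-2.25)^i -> [-6.73, 15.14, -34.07, 76.66, -172.48]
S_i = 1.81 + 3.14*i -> [1.81, 4.95, 8.09, 11.23, 14.37]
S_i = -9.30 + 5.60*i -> [-9.3, -3.7, 1.9, 7.5, 13.1]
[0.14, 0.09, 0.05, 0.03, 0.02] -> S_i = 0.14*0.61^i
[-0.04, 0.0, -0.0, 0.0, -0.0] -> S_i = -0.04*(-0.02)^i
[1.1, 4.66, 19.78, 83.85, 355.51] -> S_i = 1.10*4.24^i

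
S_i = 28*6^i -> [28, 168, 1008, 6048, 36288]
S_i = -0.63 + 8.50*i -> [-0.63, 7.87, 16.37, 24.87, 33.37]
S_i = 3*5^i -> [3, 15, 75, 375, 1875]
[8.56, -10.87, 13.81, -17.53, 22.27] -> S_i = 8.56*(-1.27)^i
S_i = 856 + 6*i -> [856, 862, 868, 874, 880]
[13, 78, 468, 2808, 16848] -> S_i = 13*6^i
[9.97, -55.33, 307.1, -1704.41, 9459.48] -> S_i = 9.97*(-5.55)^i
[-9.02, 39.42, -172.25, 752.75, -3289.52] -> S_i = -9.02*(-4.37)^i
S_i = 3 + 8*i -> [3, 11, 19, 27, 35]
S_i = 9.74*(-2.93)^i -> [9.74, -28.54, 83.62, -245.0, 717.84]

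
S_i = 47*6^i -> [47, 282, 1692, 10152, 60912]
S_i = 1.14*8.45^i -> [1.14, 9.63, 81.4, 687.82, 5812.08]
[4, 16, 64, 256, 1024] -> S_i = 4*4^i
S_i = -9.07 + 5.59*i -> [-9.07, -3.48, 2.11, 7.7, 13.29]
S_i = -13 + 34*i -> [-13, 21, 55, 89, 123]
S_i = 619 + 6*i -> [619, 625, 631, 637, 643]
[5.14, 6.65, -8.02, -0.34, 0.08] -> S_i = Random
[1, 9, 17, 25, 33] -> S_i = 1 + 8*i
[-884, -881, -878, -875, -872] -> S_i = -884 + 3*i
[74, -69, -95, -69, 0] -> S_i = Random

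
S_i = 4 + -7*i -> [4, -3, -10, -17, -24]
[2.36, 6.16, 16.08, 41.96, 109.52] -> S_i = 2.36*2.61^i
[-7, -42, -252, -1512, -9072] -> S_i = -7*6^i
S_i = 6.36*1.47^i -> [6.36, 9.35, 13.74, 20.2, 29.7]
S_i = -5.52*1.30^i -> [-5.52, -7.18, -9.33, -12.13, -15.77]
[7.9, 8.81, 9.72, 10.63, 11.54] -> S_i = 7.90 + 0.91*i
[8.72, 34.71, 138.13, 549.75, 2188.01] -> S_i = 8.72*3.98^i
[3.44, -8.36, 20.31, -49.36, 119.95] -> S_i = 3.44*(-2.43)^i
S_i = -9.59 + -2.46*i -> [-9.59, -12.05, -14.51, -16.97, -19.43]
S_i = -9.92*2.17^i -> [-9.92, -21.53, -46.71, -101.37, -219.96]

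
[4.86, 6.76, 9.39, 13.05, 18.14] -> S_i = 4.86*1.39^i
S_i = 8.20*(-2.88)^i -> [8.2, -23.62, 68.01, -195.88, 564.14]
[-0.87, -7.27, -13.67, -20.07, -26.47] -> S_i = -0.87 + -6.40*i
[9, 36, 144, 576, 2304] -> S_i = 9*4^i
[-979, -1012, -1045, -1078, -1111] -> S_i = -979 + -33*i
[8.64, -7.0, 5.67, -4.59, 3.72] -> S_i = 8.64*(-0.81)^i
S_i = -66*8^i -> [-66, -528, -4224, -33792, -270336]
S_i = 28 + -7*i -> [28, 21, 14, 7, 0]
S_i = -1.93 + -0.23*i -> [-1.93, -2.16, -2.39, -2.62, -2.85]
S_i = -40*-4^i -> [-40, 160, -640, 2560, -10240]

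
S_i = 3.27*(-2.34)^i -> [3.27, -7.65, 17.91, -41.9, 98.04]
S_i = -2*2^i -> [-2, -4, -8, -16, -32]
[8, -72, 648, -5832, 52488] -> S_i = 8*-9^i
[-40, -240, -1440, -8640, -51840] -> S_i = -40*6^i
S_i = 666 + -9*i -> [666, 657, 648, 639, 630]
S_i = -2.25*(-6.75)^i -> [-2.25, 15.19, -102.52, 691.98, -4670.87]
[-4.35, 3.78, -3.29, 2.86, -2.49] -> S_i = -4.35*(-0.87)^i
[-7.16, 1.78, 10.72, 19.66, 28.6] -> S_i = -7.16 + 8.94*i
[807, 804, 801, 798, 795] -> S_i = 807 + -3*i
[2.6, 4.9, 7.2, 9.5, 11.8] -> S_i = 2.60 + 2.30*i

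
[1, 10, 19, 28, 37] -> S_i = 1 + 9*i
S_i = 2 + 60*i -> [2, 62, 122, 182, 242]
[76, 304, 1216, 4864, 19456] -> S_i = 76*4^i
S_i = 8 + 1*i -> [8, 9, 10, 11, 12]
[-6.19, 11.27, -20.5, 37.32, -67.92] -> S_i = -6.19*(-1.82)^i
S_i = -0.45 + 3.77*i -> [-0.45, 3.32, 7.09, 10.86, 14.63]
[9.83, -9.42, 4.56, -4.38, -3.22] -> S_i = Random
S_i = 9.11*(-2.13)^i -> [9.11, -19.4, 41.33, -88.04, 187.52]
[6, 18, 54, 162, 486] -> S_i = 6*3^i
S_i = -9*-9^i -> [-9, 81, -729, 6561, -59049]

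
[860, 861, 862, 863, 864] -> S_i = 860 + 1*i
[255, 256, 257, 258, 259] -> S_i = 255 + 1*i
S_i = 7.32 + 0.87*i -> [7.32, 8.19, 9.06, 9.93, 10.8]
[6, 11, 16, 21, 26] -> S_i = 6 + 5*i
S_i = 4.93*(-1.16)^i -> [4.93, -5.72, 6.63, -7.7, 8.93]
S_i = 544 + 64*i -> [544, 608, 672, 736, 800]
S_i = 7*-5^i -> [7, -35, 175, -875, 4375]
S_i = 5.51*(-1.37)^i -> [5.51, -7.55, 10.34, -14.17, 19.41]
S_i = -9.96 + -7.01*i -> [-9.96, -16.97, -23.98, -30.99, -38.0]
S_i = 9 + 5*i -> [9, 14, 19, 24, 29]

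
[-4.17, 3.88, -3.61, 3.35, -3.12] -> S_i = -4.17*(-0.93)^i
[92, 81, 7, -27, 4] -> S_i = Random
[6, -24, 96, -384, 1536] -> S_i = 6*-4^i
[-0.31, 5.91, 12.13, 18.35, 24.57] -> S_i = -0.31 + 6.22*i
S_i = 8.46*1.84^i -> [8.46, 15.57, 28.64, 52.7, 96.97]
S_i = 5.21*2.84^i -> [5.21, 14.8, 42.02, 119.34, 338.93]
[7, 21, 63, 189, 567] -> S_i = 7*3^i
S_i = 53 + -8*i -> [53, 45, 37, 29, 21]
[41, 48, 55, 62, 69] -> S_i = 41 + 7*i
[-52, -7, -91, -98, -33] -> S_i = Random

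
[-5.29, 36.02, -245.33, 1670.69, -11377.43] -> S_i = -5.29*(-6.81)^i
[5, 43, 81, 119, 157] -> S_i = 5 + 38*i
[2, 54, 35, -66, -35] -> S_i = Random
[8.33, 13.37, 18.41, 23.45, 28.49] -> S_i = 8.33 + 5.04*i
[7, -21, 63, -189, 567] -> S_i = 7*-3^i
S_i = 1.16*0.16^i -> [1.16, 0.19, 0.03, 0.0, 0.0]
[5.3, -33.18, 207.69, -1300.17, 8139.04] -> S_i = 5.30*(-6.26)^i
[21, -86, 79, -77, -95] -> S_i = Random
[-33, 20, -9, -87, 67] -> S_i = Random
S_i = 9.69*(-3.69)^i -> [9.69, -35.76, 131.94, -486.86, 1796.51]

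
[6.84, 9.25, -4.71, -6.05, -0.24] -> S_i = Random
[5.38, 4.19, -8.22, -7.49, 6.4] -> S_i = Random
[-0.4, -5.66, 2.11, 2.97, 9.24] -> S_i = Random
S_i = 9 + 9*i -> [9, 18, 27, 36, 45]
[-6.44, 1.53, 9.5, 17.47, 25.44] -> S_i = -6.44 + 7.97*i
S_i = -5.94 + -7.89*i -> [-5.94, -13.83, -21.72, -29.61, -37.5]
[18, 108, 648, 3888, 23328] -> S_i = 18*6^i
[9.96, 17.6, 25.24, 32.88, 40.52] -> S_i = 9.96 + 7.64*i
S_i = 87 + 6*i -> [87, 93, 99, 105, 111]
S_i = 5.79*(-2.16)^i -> [5.79, -12.51, 27.01, -58.35, 126.04]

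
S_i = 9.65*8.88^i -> [9.65, 85.69, 760.94, 6757.19, 60003.86]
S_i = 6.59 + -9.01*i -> [6.59, -2.42, -11.43, -20.44, -29.45]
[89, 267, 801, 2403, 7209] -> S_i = 89*3^i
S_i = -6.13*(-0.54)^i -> [-6.13, 3.31, -1.79, 0.97, -0.52]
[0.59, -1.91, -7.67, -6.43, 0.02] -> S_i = Random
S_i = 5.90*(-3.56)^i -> [5.9, -21.0, 74.77, -266.2, 947.66]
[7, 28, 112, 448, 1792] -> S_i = 7*4^i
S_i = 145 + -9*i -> [145, 136, 127, 118, 109]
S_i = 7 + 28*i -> [7, 35, 63, 91, 119]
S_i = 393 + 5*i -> [393, 398, 403, 408, 413]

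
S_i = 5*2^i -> [5, 10, 20, 40, 80]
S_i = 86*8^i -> [86, 688, 5504, 44032, 352256]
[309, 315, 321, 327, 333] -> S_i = 309 + 6*i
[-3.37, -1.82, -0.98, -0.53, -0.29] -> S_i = -3.37*0.54^i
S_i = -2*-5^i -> [-2, 10, -50, 250, -1250]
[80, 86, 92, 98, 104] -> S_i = 80 + 6*i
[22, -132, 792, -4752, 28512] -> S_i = 22*-6^i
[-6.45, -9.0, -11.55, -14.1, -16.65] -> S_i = -6.45 + -2.55*i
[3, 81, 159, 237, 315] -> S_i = 3 + 78*i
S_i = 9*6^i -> [9, 54, 324, 1944, 11664]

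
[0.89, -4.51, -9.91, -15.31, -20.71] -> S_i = 0.89 + -5.40*i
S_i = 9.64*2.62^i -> [9.64, 25.26, 66.17, 173.37, 454.24]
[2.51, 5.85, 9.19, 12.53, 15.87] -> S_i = 2.51 + 3.34*i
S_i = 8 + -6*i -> [8, 2, -4, -10, -16]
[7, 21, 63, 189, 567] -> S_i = 7*3^i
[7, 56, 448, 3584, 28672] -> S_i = 7*8^i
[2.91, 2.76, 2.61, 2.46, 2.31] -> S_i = 2.91 + -0.15*i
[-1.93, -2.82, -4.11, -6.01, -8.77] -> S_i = -1.93*1.46^i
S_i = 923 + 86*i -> [923, 1009, 1095, 1181, 1267]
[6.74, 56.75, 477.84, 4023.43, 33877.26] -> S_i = 6.74*8.42^i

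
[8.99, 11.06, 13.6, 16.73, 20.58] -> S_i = 8.99*1.23^i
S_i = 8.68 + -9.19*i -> [8.68, -0.51, -9.7, -18.89, -28.08]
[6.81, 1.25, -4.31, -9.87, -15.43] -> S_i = 6.81 + -5.56*i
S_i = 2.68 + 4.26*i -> [2.68, 6.94, 11.2, 15.46, 19.72]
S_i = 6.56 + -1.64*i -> [6.56, 4.92, 3.28, 1.64, 0.0]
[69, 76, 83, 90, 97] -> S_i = 69 + 7*i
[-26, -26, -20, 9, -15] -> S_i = Random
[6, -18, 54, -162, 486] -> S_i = 6*-3^i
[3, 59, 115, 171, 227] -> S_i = 3 + 56*i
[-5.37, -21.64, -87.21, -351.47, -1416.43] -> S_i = -5.37*4.03^i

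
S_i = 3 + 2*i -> [3, 5, 7, 9, 11]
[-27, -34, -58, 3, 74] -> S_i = Random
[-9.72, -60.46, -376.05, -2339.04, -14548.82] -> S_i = -9.72*6.22^i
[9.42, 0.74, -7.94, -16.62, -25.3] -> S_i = 9.42 + -8.68*i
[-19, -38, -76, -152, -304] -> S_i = -19*2^i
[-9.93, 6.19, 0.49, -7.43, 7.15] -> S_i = Random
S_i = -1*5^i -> [-1, -5, -25, -125, -625]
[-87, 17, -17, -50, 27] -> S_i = Random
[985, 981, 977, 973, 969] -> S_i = 985 + -4*i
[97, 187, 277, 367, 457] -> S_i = 97 + 90*i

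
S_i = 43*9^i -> [43, 387, 3483, 31347, 282123]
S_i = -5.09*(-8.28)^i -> [-5.09, 42.15, -348.96, 2889.41, -23924.29]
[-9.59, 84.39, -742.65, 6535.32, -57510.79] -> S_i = -9.59*(-8.80)^i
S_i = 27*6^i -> [27, 162, 972, 5832, 34992]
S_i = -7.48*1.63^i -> [-7.48, -12.19, -19.87, -32.39, -52.8]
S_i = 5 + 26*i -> [5, 31, 57, 83, 109]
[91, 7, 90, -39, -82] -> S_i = Random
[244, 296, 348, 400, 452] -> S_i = 244 + 52*i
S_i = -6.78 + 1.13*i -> [-6.78, -5.65, -4.52, -3.39, -2.26]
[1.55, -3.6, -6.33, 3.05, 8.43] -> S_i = Random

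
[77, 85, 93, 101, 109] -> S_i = 77 + 8*i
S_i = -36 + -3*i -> [-36, -39, -42, -45, -48]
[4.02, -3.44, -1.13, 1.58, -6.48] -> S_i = Random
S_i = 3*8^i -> [3, 24, 192, 1536, 12288]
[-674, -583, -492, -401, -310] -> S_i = -674 + 91*i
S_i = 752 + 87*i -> [752, 839, 926, 1013, 1100]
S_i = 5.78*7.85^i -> [5.78, 45.37, 356.18, 2796.0, 21948.58]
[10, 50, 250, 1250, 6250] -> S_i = 10*5^i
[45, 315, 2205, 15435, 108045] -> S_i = 45*7^i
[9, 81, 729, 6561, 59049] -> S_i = 9*9^i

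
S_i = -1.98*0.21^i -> [-1.98, -0.42, -0.09, -0.02, -0.0]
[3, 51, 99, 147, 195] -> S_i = 3 + 48*i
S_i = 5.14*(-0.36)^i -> [5.14, -1.85, 0.67, -0.24, 0.09]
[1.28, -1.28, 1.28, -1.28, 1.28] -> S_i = 1.28*(-1.00)^i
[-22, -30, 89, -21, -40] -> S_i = Random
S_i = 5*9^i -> [5, 45, 405, 3645, 32805]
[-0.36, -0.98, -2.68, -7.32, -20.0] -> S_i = -0.36*2.73^i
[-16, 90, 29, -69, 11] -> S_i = Random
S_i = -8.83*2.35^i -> [-8.83, -20.75, -48.76, -114.59, -269.3]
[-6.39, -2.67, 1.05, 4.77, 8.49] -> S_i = -6.39 + 3.72*i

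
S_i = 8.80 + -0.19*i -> [8.8, 8.61, 8.42, 8.23, 8.04]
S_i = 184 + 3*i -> [184, 187, 190, 193, 196]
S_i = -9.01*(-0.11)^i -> [-9.01, 0.99, -0.11, 0.01, -0.0]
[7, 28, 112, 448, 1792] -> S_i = 7*4^i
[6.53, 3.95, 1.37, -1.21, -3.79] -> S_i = 6.53 + -2.58*i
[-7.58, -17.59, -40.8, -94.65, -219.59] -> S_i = -7.58*2.32^i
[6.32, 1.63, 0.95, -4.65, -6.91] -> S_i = Random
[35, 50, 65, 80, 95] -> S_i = 35 + 15*i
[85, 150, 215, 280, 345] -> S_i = 85 + 65*i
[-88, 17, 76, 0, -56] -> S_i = Random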